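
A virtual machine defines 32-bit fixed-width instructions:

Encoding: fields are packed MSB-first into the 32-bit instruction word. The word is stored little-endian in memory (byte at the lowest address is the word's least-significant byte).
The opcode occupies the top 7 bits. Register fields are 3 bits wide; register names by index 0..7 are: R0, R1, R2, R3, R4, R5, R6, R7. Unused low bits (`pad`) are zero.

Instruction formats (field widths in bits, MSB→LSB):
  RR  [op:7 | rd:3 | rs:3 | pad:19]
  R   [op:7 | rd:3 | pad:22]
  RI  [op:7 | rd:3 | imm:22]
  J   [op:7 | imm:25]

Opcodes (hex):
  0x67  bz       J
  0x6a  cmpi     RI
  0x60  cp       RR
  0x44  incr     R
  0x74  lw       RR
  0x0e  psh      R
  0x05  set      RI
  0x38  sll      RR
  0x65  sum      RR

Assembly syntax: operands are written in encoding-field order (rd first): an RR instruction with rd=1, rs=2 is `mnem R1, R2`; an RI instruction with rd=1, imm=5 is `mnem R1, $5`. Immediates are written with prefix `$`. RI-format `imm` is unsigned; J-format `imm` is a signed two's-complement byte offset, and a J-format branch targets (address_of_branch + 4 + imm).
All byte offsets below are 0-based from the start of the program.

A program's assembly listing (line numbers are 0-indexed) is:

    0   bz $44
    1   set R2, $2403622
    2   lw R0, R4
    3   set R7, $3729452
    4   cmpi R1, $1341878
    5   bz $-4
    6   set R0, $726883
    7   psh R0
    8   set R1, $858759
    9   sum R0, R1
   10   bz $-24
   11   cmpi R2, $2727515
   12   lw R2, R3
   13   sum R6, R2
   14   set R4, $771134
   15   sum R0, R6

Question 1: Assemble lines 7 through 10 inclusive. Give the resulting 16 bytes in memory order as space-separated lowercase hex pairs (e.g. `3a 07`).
7. psh fields op=0xe:7|rd=0:3|pad=0:22 → word 1c000000h → 00 00 00 1c
8. set fields op=0x5:7|rd=1:3|imm=858759:22 → word 0a4d1a87h → 87 1a 4d 0a
9. sum fields op=0x65:7|rd=0:3|rs=1:3|pad=0:19 → word ca080000h → 00 00 08 ca
10. bz fields op=0x67:7|imm=-24:25 → word cfffffe8h → e8 ff ff cf

00 00 00 1c 87 1a 4d 0a 00 00 08 ca e8 ff ff cf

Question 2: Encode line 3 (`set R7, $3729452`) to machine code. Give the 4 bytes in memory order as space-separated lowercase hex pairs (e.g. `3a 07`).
L3: set op=0x5:7|rd=7:3|imm=3729452:22 ⇒ 0x0bf8e82c ⇒ little 2c e8 f8 0b

2c e8 f8 0b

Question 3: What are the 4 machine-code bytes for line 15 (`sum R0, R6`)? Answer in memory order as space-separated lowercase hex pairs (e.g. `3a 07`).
L15: sum op=0x65:7|rd=0:3|rs=6:3|pad=0:19 ⇒ 0xca300000 ⇒ little 00 00 30 ca

00 00 30 ca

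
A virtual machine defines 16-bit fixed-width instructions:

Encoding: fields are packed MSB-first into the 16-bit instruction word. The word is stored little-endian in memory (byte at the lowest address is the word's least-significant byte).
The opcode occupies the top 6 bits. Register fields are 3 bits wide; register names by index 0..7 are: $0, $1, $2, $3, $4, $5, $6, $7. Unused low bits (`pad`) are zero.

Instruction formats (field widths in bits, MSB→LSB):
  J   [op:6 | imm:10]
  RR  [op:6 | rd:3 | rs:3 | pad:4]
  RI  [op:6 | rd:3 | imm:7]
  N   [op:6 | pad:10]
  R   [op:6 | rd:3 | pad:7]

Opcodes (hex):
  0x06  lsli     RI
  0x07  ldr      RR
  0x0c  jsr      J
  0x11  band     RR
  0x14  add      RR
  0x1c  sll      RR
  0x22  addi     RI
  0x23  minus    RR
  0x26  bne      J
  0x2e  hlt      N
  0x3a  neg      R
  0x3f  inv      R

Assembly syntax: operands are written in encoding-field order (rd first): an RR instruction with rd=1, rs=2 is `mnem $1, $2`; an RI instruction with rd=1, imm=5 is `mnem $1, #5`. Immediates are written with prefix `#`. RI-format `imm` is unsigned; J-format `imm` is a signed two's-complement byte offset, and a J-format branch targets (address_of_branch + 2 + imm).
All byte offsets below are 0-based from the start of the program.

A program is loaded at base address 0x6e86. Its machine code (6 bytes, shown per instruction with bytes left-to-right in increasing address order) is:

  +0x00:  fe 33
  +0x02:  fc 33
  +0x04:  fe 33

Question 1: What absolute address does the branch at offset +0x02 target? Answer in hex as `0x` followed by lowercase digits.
+0x02: fc 33 ⇒ word 0x33fc (little)
  op=0x33fc>>10=0xc ⇒ jsr (J)
  imm: (w>>0)&0x3ff=0x3fc (s10→-4) → #-4
  target = base 0x6e86 + off 0x02 + 2 + imm -4 = 0x6e86

0x6e86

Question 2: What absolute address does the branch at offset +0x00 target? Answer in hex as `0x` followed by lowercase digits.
+0x00: fe 33 ⇒ word 0x33fe (little)
  opcode bits[15:10]=0xc: jsr/J
  imm@[9:0]=0x3fe (s10→-2) ⇒ #-2
  target = base 0x6e86 + off 0x00 + 2 + imm -2 = 0x6e86

0x6e86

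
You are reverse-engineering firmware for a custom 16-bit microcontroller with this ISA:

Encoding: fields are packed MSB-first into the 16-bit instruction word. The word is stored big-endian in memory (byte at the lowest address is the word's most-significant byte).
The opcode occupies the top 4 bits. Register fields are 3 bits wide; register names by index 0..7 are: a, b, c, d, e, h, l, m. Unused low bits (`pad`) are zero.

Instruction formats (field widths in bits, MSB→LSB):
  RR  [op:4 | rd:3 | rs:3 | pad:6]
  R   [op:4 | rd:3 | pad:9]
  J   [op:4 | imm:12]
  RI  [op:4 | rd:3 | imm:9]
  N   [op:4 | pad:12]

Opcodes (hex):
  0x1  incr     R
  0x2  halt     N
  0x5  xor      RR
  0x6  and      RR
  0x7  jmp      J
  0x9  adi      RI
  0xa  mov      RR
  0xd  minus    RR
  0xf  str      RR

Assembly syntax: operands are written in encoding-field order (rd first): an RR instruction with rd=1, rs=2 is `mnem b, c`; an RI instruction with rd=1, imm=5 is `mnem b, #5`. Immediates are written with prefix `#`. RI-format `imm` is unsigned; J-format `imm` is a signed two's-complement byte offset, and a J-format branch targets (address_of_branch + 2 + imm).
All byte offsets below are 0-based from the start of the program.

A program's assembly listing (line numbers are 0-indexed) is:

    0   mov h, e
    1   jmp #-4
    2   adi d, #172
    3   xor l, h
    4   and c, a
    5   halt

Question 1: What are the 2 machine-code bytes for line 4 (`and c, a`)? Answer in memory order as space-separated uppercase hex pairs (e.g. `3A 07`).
L4: and op=0x6:4|rd=2:3|rs=0:3|pad=0:6 ⇒ 0x6400 ⇒ big 64 00

64 00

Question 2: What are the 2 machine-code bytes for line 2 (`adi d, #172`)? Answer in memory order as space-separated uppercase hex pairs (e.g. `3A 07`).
line 2 (adi): pack op=0x9:4|rd=3:3|imm=172:9 = 0x96ac; big→ 96 ac

96 AC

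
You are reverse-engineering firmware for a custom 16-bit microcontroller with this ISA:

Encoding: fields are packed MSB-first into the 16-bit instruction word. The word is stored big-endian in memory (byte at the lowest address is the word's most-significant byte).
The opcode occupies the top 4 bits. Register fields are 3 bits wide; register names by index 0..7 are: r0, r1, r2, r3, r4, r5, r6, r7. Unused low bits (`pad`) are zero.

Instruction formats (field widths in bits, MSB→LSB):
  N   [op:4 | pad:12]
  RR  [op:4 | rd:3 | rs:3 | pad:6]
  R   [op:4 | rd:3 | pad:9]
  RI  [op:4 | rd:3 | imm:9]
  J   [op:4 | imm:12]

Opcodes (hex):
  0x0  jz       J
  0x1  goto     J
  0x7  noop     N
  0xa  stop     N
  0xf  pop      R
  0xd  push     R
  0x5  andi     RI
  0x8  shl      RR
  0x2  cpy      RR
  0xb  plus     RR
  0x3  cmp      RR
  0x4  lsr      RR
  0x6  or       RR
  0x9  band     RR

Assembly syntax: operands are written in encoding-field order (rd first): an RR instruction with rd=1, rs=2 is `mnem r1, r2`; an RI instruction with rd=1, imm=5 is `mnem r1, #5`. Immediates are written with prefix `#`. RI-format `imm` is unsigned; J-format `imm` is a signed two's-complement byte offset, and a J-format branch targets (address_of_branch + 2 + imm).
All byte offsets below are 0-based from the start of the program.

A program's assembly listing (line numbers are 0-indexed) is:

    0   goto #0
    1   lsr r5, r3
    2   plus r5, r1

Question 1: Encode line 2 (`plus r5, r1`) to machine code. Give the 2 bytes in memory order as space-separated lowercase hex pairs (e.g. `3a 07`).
ba 40

line 2 (plus): pack op=0xb:4|rd=5:3|rs=1:3|pad=0:6 = 0xba40; big→ ba 40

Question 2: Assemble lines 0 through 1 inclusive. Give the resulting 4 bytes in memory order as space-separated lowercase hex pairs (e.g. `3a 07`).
10 00 4a c0

line 0 (goto): pack op=0x1:4|imm=0:12 = 0x1000; big→ 10 00
line 1 (lsr): pack op=0x4:4|rd=5:3|rs=3:3|pad=0:6 = 0x4ac0; big→ 4a c0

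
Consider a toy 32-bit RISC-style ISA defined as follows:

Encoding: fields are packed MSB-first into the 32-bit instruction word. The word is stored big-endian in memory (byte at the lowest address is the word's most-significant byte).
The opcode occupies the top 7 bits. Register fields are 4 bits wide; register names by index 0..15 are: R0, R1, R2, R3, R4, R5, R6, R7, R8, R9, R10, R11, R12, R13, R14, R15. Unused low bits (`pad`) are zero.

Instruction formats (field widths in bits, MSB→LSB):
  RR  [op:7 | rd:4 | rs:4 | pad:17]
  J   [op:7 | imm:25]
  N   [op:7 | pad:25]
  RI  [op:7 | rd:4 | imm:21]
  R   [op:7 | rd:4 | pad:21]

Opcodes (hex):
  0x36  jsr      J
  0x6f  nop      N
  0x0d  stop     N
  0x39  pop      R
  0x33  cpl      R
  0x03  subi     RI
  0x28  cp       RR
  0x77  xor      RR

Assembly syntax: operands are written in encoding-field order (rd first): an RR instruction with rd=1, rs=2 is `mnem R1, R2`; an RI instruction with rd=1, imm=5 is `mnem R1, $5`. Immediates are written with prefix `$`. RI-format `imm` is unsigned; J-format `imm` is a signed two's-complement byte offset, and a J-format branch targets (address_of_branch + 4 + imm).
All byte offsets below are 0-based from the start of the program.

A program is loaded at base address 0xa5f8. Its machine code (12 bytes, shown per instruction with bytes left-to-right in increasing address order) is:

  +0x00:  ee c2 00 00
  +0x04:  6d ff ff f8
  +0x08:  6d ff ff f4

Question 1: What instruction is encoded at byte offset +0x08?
jsr $-12

off 0x08: read 6d ff ff f4 as big → 0x6dfffff4
  op=0x6dfffff4>>25=0x36 ⇒ jsr (J)
  [24:0] imm=33554420 (s25→-12) = $-12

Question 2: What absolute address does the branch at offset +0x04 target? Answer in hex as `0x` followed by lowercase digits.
+0x04: 6d ff ff f8 ⇒ word 0x6dfffff8 (big)
  opcode bits[31:25]=0x36: jsr/J
  imm@[24:0]=0x1fffff8 (s25→-8) ⇒ $-8
  target = base 0xa5f8 + off 0x04 + 4 + imm -8 = 0xa5f8

0xa5f8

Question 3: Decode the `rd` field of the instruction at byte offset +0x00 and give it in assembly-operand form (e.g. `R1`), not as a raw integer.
@+00  big-endian(ee c2 00 00) = 0xeec20000
  op=0xeec20000>>25=0x77 ⇒ xor (RR)
  rd@[24:21]=0x6 ⇒ R6
  rs@[20:17]=0x1 ⇒ R1

R6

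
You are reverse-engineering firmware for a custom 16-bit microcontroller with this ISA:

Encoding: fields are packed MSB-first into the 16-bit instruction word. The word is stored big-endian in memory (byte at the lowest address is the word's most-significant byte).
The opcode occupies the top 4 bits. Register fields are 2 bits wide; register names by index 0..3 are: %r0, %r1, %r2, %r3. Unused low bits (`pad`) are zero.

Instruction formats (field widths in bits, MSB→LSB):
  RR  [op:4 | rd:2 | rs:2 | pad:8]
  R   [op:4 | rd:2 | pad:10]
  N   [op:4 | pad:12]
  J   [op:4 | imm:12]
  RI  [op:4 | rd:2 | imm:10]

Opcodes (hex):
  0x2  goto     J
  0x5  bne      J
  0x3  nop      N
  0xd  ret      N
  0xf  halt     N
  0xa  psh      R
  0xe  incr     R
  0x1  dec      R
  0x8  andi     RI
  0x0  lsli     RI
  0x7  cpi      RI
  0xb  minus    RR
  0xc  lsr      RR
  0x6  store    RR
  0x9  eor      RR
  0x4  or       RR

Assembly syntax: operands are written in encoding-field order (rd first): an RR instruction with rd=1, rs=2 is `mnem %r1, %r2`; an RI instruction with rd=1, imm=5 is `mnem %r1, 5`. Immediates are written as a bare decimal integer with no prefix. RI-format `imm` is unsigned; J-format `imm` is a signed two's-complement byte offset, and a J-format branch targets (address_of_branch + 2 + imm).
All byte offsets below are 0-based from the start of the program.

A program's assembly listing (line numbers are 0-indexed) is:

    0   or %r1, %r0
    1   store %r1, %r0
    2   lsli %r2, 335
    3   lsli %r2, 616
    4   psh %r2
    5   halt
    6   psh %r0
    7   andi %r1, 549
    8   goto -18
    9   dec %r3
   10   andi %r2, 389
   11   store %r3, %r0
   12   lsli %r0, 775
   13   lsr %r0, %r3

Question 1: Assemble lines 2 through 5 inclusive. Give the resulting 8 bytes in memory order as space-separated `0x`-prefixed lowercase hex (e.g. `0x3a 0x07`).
line 2 (lsli): pack op=0x0:4|rd=2:2|imm=335:10 = 0x094f; big→ 09 4f
line 3 (lsli): pack op=0x0:4|rd=2:2|imm=616:10 = 0x0a68; big→ 0a 68
line 4 (psh): pack op=0xa:4|rd=2:2|pad=0:10 = 0xa800; big→ a8 00
line 5 (halt): pack op=0xf:4|pad=0:12 = 0xf000; big→ f0 00

0x09 0x4f 0x0a 0x68 0xa8 0x00 0xf0 0x00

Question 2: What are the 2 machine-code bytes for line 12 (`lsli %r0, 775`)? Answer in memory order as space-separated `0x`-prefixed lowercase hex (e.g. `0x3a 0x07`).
line 12 (lsli): pack op=0x0:4|rd=0:2|imm=775:10 = 0x0307; big→ 03 07

0x03 0x07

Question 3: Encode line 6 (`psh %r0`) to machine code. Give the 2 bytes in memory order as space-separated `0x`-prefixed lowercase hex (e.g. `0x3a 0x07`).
0xa0 0x00

L6: psh op=0xa:4|rd=0:2|pad=0:10 ⇒ 0xa000 ⇒ big a0 00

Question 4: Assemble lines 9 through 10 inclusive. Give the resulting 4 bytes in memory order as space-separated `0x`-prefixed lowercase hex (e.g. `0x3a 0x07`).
9. dec fields op=0x1:4|rd=3:2|pad=0:10 → word 1c00h → 1c 00
10. andi fields op=0x8:4|rd=2:2|imm=389:10 → word 8985h → 89 85

0x1c 0x00 0x89 0x85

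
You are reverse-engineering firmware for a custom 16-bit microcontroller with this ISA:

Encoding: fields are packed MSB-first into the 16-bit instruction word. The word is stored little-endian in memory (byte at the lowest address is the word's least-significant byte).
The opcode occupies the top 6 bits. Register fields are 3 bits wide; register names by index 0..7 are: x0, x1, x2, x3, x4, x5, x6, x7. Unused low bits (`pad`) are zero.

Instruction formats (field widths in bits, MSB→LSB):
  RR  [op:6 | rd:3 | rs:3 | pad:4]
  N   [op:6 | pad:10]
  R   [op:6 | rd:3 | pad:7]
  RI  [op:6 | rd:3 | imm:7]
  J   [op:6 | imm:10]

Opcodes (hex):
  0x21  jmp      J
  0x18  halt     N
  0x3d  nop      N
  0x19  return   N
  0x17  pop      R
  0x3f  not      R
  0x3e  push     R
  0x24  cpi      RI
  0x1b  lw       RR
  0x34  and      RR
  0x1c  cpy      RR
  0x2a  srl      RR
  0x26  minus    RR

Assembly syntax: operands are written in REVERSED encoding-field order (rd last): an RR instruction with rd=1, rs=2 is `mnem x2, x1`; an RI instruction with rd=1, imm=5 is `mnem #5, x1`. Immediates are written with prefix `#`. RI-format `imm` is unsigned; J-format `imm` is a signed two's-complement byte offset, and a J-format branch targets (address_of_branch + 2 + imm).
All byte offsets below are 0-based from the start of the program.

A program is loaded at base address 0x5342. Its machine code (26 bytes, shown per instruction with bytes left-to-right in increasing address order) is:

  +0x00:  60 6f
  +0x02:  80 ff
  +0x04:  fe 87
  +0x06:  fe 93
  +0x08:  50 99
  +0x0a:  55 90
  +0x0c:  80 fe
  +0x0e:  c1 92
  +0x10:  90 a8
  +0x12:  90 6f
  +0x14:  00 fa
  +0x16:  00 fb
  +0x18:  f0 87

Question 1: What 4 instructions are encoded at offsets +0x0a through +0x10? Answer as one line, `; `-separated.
@+0a  little-endian(55 90) = 0x9055
  opcode bits[15:10]=0x24: cpi/RI
  [9:7] rd=0 = x0
  [6:0] imm=85 = #85
@+0c  little-endian(80 fe) = 0xfe80
  opcode bits[15:10]=0x3f: not/R
  [9:7] rd=5 = x5
@+0e  little-endian(c1 92) = 0x92c1
  opcode bits[15:10]=0x24: cpi/RI
  [9:7] rd=5 = x5
  [6:0] imm=65 = #65
@+10  little-endian(90 a8) = 0xa890
  opcode bits[15:10]=0x2a: srl/RR
  [9:7] rd=1 = x1
  [6:4] rs=1 = x1

cpi #85, x0; not x5; cpi #65, x5; srl x1, x1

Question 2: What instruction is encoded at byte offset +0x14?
push x4

off 0x14: read 00 fa as little → 0xfa00
  op=0xfa00>>10=0x3e ⇒ push (R)
  rd: (w>>7)&0x7=0x4 → x4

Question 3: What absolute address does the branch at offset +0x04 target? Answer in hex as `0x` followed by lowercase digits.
off 0x04: read fe 87 as little → 0x87fe
  top 6b → 0x21 → jmp [J]
  [9:0] imm=1022 (s10→-2) = #-2
  target = base 0x5342 + off 0x04 + 2 + imm -2 = 0x5346

0x5346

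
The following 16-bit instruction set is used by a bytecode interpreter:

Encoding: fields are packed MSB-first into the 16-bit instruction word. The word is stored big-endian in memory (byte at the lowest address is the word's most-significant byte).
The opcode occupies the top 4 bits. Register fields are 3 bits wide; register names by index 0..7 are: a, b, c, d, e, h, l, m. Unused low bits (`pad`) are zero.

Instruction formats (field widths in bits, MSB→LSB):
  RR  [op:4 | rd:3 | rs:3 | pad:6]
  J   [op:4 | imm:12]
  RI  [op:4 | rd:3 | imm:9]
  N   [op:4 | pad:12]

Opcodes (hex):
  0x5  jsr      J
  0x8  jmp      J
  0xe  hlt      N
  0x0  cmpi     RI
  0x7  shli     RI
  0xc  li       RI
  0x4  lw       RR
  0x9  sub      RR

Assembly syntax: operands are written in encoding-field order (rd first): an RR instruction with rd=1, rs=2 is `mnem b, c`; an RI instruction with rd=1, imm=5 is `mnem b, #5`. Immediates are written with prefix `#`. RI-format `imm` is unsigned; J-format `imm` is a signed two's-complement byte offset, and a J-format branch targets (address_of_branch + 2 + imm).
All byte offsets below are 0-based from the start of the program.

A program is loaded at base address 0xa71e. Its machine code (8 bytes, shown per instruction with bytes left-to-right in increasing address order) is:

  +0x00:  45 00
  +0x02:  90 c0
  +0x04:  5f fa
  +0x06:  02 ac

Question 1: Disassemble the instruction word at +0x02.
+0x02: 90 c0 ⇒ word 0x90c0 (big)
  opcode bits[15:12]=0x9: sub/RR
  rd: (w>>9)&0x7=0x0 → a
  rs: (w>>6)&0x7=0x3 → d

sub a, d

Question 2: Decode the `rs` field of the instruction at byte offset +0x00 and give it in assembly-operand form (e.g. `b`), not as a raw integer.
[00] 45 00 → 0x4500
  opcode bits[15:12]=0x4: lw/RR
  rd@[11:9]=0x2 ⇒ c
  rs@[8:6]=0x4 ⇒ e

e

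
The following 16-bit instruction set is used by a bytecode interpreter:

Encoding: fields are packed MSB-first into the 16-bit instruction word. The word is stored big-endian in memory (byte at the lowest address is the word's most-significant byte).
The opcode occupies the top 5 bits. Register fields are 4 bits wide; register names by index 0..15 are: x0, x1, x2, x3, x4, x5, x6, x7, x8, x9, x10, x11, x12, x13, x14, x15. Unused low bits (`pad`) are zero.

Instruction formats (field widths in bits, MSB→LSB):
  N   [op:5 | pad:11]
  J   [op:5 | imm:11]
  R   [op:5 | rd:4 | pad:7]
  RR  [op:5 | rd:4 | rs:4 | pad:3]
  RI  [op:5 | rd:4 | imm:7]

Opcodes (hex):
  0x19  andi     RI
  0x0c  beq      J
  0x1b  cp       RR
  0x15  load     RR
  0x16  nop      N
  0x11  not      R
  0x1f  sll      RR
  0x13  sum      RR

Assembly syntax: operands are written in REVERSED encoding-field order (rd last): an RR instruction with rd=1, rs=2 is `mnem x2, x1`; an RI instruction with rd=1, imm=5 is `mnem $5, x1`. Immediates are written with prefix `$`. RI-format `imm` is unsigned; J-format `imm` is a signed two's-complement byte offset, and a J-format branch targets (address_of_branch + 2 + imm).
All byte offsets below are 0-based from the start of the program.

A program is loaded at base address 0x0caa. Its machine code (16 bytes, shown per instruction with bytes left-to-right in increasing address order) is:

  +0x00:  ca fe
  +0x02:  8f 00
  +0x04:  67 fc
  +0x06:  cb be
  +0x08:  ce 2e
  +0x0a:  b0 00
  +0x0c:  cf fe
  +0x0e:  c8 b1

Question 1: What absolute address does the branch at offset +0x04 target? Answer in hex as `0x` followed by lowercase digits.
off 0x04: read 67 fc as big → 0x67fc
  top 5b → 0xc → beq [J]
  [10:0] imm=2044 (s11→-4) = $-4
  target = base 0x0caa + off 0x04 + 2 + imm -4 = 0x0cac

0x0cac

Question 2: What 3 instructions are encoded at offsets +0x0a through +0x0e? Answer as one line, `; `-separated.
off 0x0a: read b0 00 as big → 0xb000
  opcode bits[15:11]=0x16: nop/N
off 0x0c: read cf fe as big → 0xcffe
  opcode bits[15:11]=0x19: andi/RI
  [10:7] rd=15 = x15
  [6:0] imm=126 = $126
off 0x0e: read c8 b1 as big → 0xc8b1
  opcode bits[15:11]=0x19: andi/RI
  [10:7] rd=1 = x1
  [6:0] imm=49 = $49

nop; andi $126, x15; andi $49, x1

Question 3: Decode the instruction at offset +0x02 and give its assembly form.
not x14

@+02  big-endian(8f 00) = 0x8f00
  opcode bits[15:11]=0x11: not/R
  rd: (w>>7)&0xf=0xe → x14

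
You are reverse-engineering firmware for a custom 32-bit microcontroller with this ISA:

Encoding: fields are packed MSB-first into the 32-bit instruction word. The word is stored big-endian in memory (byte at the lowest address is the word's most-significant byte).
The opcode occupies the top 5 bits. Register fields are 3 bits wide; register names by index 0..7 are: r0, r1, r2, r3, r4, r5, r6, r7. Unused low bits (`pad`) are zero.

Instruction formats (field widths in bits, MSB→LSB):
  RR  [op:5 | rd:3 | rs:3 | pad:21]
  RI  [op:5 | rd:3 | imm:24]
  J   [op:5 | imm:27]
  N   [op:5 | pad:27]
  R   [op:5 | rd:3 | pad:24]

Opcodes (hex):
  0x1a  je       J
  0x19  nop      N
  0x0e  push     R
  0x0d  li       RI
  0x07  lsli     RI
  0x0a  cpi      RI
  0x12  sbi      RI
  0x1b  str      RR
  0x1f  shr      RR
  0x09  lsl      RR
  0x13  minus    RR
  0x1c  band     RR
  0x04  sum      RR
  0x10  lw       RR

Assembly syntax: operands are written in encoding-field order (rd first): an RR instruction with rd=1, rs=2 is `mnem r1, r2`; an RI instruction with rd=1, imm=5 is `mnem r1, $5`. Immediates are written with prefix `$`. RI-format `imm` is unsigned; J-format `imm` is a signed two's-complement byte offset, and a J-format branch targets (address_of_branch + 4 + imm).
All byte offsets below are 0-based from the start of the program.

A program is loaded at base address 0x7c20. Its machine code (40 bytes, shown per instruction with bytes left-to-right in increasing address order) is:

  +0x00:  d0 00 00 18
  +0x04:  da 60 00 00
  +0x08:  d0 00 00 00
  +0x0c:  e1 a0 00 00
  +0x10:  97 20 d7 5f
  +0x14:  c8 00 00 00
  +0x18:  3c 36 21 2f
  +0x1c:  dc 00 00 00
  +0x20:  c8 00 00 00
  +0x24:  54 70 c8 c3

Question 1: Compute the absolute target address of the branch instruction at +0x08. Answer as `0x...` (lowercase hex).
off 0x08: read d0 00 00 00 as big → 0xd0000000
  top 5b → 0x1a → je [J]
  imm@[26:0]=0x0 ⇒ $0
  target = base 0x7c20 + off 0x08 + 4 + imm 0 = 0x7c2c

0x7c2c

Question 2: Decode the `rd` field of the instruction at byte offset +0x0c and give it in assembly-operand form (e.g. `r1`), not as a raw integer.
r1

off 0x0c: read e1 a0 00 00 as big → 0xe1a00000
  op=0xe1a00000>>27=0x1c ⇒ band (RR)
  [26:24] rd=1 = r1
  [23:21] rs=5 = r5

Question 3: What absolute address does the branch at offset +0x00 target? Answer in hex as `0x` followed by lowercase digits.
[00] d0 00 00 18 → 0xd0000018
  top 5b → 0x1a → je [J]
  imm@[26:0]=0x18 ⇒ $24
  target = base 0x7c20 + off 0x00 + 4 + imm 24 = 0x7c3c

0x7c3c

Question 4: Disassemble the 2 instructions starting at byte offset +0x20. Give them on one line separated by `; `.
[20] c8 00 00 00 → 0xc8000000
  op=0xc8000000>>27=0x19 ⇒ nop (N)
[24] 54 70 c8 c3 → 0x5470c8c3
  op=0x5470c8c3>>27=0xa ⇒ cpi (RI)
  rd@[26:24]=0x4 ⇒ r4
  imm@[23:0]=0x70c8c3 ⇒ $7391427

nop; cpi r4, $7391427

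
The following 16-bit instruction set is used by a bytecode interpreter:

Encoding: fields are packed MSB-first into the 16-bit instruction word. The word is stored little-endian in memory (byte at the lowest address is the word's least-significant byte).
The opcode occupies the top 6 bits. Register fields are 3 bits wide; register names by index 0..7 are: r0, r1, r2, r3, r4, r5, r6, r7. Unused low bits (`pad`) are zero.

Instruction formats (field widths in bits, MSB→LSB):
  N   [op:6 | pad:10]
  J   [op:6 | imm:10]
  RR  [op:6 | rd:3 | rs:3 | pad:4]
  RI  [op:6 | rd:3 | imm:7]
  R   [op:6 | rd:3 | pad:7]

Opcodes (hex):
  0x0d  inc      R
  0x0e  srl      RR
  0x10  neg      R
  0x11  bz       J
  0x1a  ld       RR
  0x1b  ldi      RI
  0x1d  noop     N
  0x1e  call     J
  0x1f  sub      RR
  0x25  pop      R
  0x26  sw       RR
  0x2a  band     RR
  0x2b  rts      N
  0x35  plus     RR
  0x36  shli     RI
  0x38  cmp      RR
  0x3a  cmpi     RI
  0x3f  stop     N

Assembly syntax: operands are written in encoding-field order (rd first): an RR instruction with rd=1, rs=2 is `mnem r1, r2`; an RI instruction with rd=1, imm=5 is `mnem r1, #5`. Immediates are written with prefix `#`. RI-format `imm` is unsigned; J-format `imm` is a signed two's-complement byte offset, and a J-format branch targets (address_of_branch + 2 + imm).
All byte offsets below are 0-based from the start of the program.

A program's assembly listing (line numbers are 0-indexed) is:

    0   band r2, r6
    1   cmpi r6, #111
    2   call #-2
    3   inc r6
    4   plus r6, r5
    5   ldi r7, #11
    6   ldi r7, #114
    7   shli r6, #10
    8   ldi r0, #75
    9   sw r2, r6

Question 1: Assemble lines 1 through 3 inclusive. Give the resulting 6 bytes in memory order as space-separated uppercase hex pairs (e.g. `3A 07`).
6F EB FE 7B 00 37

line 1 (cmpi): pack op=0x3a:6|rd=6:3|imm=111:7 = 0xeb6f; little→ 6f eb
line 2 (call): pack op=0x1e:6|imm=-2:10 = 0x7bfe; little→ fe 7b
line 3 (inc): pack op=0xd:6|rd=6:3|pad=0:7 = 0x3700; little→ 00 37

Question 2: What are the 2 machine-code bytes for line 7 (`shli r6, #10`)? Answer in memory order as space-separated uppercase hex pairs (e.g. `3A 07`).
0A DB

7. shli fields op=0x36:6|rd=6:3|imm=10:7 → word db0ah → 0a db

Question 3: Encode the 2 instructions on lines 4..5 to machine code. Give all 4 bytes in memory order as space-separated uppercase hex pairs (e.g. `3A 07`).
50 D7 8B 6F

line 4 (plus): pack op=0x35:6|rd=6:3|rs=5:3|pad=0:4 = 0xd750; little→ 50 d7
line 5 (ldi): pack op=0x1b:6|rd=7:3|imm=11:7 = 0x6f8b; little→ 8b 6f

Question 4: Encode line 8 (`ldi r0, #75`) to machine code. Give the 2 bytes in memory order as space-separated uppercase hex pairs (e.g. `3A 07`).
4B 6C

line 8 (ldi): pack op=0x1b:6|rd=0:3|imm=75:7 = 0x6c4b; little→ 4b 6c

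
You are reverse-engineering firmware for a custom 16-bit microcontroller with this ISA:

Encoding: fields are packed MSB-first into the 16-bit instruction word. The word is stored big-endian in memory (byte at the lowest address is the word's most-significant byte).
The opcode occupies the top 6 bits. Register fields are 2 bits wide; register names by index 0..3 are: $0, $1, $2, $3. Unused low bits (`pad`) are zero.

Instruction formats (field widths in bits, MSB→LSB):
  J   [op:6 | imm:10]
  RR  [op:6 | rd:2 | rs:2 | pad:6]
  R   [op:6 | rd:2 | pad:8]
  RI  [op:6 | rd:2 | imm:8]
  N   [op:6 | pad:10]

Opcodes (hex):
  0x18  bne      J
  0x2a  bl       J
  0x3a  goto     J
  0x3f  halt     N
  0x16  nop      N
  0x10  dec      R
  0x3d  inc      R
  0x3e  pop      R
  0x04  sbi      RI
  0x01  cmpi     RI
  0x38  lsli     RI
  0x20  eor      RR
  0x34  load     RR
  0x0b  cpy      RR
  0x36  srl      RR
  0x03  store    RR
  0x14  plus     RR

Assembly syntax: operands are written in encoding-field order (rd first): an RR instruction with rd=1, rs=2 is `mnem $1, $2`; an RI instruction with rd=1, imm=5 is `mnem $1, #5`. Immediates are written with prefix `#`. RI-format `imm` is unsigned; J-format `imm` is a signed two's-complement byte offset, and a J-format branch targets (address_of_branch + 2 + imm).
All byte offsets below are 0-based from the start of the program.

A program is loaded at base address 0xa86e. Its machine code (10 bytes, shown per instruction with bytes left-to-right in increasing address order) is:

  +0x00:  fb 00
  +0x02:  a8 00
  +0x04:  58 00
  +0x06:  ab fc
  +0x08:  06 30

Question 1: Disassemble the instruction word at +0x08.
cmpi $2, #48

[08] 06 30 → 0x0630
  top 6b → 0x1 → cmpi [RI]
  rd@[9:8]=0x2 ⇒ $2
  imm@[7:0]=0x30 ⇒ #48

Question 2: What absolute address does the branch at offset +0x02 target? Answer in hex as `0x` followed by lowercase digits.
+0x02: a8 00 ⇒ word 0xa800 (big)
  opcode bits[15:10]=0x2a: bl/J
  imm: (w>>0)&0x3ff=0x0 → #0
  target = base 0xa86e + off 0x02 + 2 + imm 0 = 0xa872

0xa872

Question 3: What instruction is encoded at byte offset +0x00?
pop $3

+0x00: fb 00 ⇒ word 0xfb00 (big)
  op=0xfb00>>10=0x3e ⇒ pop (R)
  [9:8] rd=3 = $3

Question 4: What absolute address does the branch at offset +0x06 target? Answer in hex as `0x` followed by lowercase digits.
[06] ab fc → 0xabfc
  top 6b → 0x2a → bl [J]
  imm@[9:0]=0x3fc (s10→-4) ⇒ #-4
  target = base 0xa86e + off 0x06 + 2 + imm -4 = 0xa872

0xa872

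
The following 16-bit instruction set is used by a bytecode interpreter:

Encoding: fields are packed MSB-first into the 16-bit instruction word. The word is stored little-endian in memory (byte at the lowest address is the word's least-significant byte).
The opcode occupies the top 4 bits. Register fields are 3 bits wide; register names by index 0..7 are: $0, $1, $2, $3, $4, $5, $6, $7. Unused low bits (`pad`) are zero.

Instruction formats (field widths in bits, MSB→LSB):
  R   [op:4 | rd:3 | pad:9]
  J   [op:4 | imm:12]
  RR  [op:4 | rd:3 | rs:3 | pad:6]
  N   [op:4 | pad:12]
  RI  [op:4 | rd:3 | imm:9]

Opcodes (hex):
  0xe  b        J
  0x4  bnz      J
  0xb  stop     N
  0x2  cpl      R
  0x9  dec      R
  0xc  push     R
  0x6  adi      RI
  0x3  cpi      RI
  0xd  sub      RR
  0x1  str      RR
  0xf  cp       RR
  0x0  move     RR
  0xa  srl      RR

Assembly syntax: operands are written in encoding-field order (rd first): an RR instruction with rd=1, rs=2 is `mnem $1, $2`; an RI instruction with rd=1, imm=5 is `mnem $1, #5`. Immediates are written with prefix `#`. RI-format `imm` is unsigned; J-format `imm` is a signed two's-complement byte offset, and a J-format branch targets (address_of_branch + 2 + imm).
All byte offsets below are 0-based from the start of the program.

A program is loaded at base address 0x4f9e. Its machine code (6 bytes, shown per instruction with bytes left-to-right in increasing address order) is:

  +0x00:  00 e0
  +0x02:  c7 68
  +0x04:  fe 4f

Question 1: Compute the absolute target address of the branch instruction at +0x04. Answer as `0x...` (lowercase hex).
@+04  little-endian(fe 4f) = 0x4ffe
  opcode bits[15:12]=0x4: bnz/J
  imm@[11:0]=0xffe (s12→-2) ⇒ #-2
  target = base 0x4f9e + off 0x04 + 2 + imm -2 = 0x4fa2

0x4fa2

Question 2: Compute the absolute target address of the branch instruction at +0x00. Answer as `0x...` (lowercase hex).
0x4fa0

@+00  little-endian(00 e0) = 0xe000
  top 4b → 0xe → b [J]
  imm@[11:0]=0x0 ⇒ #0
  target = base 0x4f9e + off 0x00 + 2 + imm 0 = 0x4fa0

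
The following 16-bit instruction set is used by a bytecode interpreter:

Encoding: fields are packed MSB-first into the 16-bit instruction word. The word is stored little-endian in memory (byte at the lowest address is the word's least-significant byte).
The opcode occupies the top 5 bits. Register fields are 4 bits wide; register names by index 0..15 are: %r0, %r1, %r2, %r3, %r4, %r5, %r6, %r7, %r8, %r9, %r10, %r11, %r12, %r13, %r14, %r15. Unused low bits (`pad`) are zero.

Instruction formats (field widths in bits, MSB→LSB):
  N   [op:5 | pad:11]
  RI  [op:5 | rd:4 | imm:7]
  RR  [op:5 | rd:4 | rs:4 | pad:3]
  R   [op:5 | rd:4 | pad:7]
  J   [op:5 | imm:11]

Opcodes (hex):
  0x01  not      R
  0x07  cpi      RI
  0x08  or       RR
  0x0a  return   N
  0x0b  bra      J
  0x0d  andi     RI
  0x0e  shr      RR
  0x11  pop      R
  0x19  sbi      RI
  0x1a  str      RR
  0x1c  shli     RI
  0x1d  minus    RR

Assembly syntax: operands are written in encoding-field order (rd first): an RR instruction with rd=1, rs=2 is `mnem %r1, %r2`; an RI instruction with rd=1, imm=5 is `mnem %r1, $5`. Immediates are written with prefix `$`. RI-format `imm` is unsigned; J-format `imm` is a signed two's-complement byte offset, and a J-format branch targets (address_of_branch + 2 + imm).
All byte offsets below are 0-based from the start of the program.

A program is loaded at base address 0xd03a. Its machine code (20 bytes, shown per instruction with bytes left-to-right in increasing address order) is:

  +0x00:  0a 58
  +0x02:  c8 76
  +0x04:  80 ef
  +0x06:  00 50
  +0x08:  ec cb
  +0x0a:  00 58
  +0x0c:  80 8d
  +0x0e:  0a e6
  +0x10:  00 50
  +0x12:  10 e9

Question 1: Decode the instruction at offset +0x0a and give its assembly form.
@+0a  little-endian(00 58) = 0x5800
  top 5b → 0xb → bra [J]
  imm: (w>>0)&0x7ff=0x0 → $0

bra $0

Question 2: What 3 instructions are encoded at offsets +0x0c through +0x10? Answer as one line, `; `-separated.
off 0x0c: read 80 8d as little → 0x8d80
  op=0x8d80>>11=0x11 ⇒ pop (R)
  rd@[10:7]=0xb ⇒ %r11
off 0x0e: read 0a e6 as little → 0xe60a
  op=0xe60a>>11=0x1c ⇒ shli (RI)
  rd@[10:7]=0xc ⇒ %r12
  imm@[6:0]=0xa ⇒ $10
off 0x10: read 00 50 as little → 0x5000
  op=0x5000>>11=0xa ⇒ return (N)

pop %r11; shli %r12, $10; return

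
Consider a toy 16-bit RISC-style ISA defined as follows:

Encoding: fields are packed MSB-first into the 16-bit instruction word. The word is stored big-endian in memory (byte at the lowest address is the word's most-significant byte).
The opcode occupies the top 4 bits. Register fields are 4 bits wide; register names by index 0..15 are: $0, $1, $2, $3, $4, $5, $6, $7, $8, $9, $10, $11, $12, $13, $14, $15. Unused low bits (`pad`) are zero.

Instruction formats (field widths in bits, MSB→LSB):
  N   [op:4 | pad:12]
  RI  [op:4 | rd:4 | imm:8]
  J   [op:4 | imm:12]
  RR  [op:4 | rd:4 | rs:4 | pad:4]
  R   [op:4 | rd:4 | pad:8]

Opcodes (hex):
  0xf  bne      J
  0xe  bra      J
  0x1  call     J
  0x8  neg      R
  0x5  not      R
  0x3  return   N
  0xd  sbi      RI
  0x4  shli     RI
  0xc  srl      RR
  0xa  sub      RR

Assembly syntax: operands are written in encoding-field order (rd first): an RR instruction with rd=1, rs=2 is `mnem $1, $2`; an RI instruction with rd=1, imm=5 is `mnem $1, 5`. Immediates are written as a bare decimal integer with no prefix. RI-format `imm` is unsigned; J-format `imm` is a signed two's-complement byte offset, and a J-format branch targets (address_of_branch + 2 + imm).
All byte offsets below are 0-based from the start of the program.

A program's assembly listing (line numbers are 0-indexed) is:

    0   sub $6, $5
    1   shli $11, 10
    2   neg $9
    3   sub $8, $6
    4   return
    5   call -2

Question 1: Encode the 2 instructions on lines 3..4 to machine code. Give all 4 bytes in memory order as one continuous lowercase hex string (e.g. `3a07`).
line 3 (sub): pack op=0xa:4|rd=8:4|rs=6:4|pad=0:4 = 0xa860; big→ a8 60
line 4 (return): pack op=0x3:4|pad=0:12 = 0x3000; big→ 30 00

a8603000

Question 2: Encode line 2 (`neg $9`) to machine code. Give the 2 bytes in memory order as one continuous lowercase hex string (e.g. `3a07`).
8900

2. neg fields op=0x8:4|rd=9:4|pad=0:8 → word 8900h → 89 00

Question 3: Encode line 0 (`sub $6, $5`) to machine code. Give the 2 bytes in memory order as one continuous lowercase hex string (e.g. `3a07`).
a650

0. sub fields op=0xa:4|rd=6:4|rs=5:4|pad=0:4 → word a650h → a6 50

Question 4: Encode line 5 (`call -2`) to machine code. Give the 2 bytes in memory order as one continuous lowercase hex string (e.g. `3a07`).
1ffe

5. call fields op=0x1:4|imm=-2:12 → word 1ffeh → 1f fe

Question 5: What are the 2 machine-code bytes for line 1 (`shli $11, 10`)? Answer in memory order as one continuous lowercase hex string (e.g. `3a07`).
L1: shli op=0x4:4|rd=11:4|imm=10:8 ⇒ 0x4b0a ⇒ big 4b 0a

4b0a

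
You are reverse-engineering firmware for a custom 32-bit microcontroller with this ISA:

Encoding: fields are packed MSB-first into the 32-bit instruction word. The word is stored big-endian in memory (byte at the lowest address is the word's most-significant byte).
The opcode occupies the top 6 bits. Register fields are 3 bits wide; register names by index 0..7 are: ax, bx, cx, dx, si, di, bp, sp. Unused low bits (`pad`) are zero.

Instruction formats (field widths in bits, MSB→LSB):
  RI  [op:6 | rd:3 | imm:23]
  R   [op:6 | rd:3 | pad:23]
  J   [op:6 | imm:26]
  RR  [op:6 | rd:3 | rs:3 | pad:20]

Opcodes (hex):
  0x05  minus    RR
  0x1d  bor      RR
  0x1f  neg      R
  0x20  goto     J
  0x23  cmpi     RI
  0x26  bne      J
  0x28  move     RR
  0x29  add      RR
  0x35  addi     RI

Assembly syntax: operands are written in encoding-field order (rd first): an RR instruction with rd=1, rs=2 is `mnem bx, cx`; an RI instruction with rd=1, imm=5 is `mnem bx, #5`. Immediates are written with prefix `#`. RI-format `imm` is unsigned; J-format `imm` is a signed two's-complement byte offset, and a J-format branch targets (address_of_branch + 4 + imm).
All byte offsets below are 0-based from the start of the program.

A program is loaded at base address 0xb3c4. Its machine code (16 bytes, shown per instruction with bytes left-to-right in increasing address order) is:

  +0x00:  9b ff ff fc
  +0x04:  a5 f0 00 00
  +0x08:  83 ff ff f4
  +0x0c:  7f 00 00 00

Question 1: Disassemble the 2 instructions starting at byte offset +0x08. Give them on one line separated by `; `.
@+08  big-endian(83 ff ff f4) = 0x83fffff4
  top 6b → 0x20 → goto [J]
  imm: (w>>0)&0x3ffffff=0x3fffff4 (s26→-12) → #-12
@+0c  big-endian(7f 00 00 00) = 0x7f000000
  top 6b → 0x1f → neg [R]
  rd: (w>>23)&0x7=0x6 → bp

goto #-12; neg bp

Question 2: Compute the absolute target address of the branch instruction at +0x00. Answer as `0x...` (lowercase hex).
@+00  big-endian(9b ff ff fc) = 0x9bfffffc
  opcode bits[31:26]=0x26: bne/J
  imm@[25:0]=0x3fffffc (s26→-4) ⇒ #-4
  target = base 0xb3c4 + off 0x00 + 4 + imm -4 = 0xb3c4

0xb3c4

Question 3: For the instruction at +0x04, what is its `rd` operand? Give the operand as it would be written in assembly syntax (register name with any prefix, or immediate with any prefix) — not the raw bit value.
dx

@+04  big-endian(a5 f0 00 00) = 0xa5f00000
  top 6b → 0x29 → add [RR]
  rd@[25:23]=0x3 ⇒ dx
  rs@[22:20]=0x7 ⇒ sp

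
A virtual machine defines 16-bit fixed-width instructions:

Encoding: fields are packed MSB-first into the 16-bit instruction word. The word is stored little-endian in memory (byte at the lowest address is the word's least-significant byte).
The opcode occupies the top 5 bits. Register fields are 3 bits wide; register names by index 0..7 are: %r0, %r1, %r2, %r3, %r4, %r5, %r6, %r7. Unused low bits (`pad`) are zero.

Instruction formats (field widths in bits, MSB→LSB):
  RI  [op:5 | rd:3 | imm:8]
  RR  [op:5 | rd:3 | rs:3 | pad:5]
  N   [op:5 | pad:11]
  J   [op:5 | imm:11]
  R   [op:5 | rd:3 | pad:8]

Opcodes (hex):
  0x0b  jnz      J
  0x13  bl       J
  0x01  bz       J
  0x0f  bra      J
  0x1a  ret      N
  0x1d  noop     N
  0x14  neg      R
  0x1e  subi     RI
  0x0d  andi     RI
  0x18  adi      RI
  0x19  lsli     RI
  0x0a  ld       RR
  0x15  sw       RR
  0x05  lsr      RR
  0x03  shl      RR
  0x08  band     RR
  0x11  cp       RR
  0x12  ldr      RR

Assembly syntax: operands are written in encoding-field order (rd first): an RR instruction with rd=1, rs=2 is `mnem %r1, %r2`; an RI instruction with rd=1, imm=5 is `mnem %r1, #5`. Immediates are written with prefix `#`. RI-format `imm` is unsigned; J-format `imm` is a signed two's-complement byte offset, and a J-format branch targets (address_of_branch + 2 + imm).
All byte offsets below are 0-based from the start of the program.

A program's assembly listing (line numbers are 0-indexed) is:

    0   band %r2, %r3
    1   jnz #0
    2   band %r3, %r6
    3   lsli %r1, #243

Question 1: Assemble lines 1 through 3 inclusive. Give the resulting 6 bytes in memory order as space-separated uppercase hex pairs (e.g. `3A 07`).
line 1 (jnz): pack op=0xb:5|imm=0:11 = 0x5800; little→ 00 58
line 2 (band): pack op=0x8:5|rd=3:3|rs=6:3|pad=0:5 = 0x43c0; little→ c0 43
line 3 (lsli): pack op=0x19:5|rd=1:3|imm=243:8 = 0xc9f3; little→ f3 c9

00 58 C0 43 F3 C9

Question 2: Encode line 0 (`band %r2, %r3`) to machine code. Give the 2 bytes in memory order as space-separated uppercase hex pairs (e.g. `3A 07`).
60 42

0. band fields op=0x8:5|rd=2:3|rs=3:3|pad=0:5 → word 4260h → 60 42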